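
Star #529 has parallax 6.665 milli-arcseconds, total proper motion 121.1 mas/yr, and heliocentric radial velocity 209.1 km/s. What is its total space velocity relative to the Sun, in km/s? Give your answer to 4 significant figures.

d = 1/p = 1/0.006665″ = 150.04 pc.
μ = 121.1 mas/yr = 0.1211 ″/yr.
v_t = 4.740 μ d = 4.740 × 0.1211 × 150.04 = 86.125 km/s.
v = √(v_r² + v_t²) = √(209.1² + 86.125²) = √51140.3 = 226.14 km/s.

226.1 km/s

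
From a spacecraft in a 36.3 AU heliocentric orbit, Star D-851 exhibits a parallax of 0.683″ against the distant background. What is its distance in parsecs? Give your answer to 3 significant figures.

With baseline B (in AU) and parallax p (in arcsec), d = B/p parsecs.
d = 36.3 / 0.683 = 53.148 pc.

53.1 pc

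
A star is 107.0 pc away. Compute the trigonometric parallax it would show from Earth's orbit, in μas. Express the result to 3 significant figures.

p = 1/d = 1/107 = 0.0093458 arcsec.
= 0.0093458 × 10⁶ = 9345.8 μas.

9350 μas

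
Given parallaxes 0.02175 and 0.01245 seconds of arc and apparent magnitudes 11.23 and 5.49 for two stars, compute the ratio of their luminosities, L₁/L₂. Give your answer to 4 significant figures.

L₁/L₂ = 0.001657

d₁ = 1/p₁ = 1/0.02175″ = 45.977 pc; d₂ = 1/p₂ = 1/0.01245″ = 80.321 pc.
M₁ = m₁ − 5 log₁₀ d₁ + 5 = 11.23 − 8.3127 + 5 = 7.9173.
M₂ = 5.49 − 9.5241 + 5 = 0.9659.
L₁/L₂ = 10^(0.4(M₂ − M₁)) = 10^(0.4 × (-6.9514)) = 10^(-2.78056) = 0.0016574.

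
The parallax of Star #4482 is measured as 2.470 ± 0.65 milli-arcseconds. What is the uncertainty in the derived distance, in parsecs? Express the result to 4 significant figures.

d = 1/p, so σ_d = σ_p / p².
σ_d = 0.000650 / (0.002470)² = 0.000650 / 0.0000061009 = 106.54 pc.

106.5 pc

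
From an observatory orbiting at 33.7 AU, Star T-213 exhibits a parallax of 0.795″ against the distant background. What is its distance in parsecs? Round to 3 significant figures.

With baseline B (in AU) and parallax p (in arcsec), d = B/p parsecs.
d = 33.7 / 0.795 = 42.39 pc.

42.4 pc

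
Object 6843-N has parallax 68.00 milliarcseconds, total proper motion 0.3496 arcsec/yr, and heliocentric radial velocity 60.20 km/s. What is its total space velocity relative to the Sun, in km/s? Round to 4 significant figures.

d = 1/p = 1/0.06800″ = 14.706 pc.
v_t = 4.740 μ d = 4.740 × 0.3496 × 14.706 = 24.369 km/s.
v = √(v_r² + v_t²) = √(60.20² + 24.369²) = √4217.89 = 64.945 km/s.

64.95 km/s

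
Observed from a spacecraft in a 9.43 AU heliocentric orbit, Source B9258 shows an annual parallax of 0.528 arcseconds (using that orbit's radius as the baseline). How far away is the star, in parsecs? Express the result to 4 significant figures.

With baseline B (in AU) and parallax p (in arcsec), d = B/p parsecs.
d = 9.43 / 0.528 = 17.86 pc.

17.86 pc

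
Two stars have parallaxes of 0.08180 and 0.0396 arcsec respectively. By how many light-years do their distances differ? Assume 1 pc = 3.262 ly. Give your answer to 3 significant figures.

42.5 ly

d_A = 1/0.08180″ = 12.225 pc; d_B = 1/0.03960″ = 25.253 pc.
|d_B − d_A| = |25.253 − 12.225| = 13.028 pc = 13.028 × 3.262 ly = 42.497 ly.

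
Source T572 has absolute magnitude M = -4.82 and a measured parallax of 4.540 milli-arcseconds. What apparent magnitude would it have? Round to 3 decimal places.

d = 1/p = 1/0.004540″ = 220.26 pc.
m − M = 5 log₁₀ d − 5 = 5 log₁₀(220.26) − 5 = 11.7147 − 5 = 6.7147.
m = M + (m − M) = -4.82 + 6.7147 = 1.895.

m = 1.895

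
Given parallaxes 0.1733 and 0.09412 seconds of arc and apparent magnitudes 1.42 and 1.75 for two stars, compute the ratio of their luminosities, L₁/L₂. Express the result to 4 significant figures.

d₁ = 1/p₁ = 1/0.1733″ = 5.7703 pc; d₂ = 1/p₂ = 1/0.09412″ = 10.625 pc.
M₁ = m₁ − 5 log₁₀ d₁ + 5 = 1.42 − 3.8060 + 5 = 2.6140.
M₂ = 1.75 − 5.1316 + 5 = 1.6184.
L₁/L₂ = 10^(0.4(M₂ − M₁)) = 10^(0.4 × (-0.9956)) = 10^(-0.39824) = 0.39972.

L₁/L₂ = 0.3997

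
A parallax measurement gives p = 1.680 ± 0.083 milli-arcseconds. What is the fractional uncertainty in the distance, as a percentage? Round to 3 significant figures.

For d = 1/p, |σ_d/d| = |σ_p/p|.
σ_p/p = 0.083 / 1.680 = 0.049405 = 4.9405%.

4.94%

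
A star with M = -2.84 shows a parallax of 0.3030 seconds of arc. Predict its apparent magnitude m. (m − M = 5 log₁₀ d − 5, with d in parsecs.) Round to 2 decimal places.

m = -5.25

d = 1/p = 1/0.3030″ = 3.3003 pc.
m − M = 5 log₁₀ d − 5 = 5 log₁₀(3.3003) − 5 = 2.5928 − 5 = -2.4072.
m = M + (m − M) = -2.84 + (-2.4072) = -5.25.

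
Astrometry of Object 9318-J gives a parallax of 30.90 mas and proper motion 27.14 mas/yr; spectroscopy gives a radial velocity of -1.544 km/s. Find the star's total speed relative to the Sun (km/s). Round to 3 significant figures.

d = 1/p = 1/0.03090″ = 32.362 pc.
μ = 27.14 mas/yr = 0.02714 ″/yr.
v_t = 4.740 μ d = 4.740 × 0.02714 × 32.362 = 4.1632 km/s.
v = √(v_r² + v_t²) = √((-1.544)² + 4.1632²) = √19.7162 = 4.4403 km/s.

4.44 km/s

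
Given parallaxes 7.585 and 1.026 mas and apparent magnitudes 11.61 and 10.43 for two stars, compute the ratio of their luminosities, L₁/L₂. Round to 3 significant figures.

L₁/L₂ = 0.00617

d₁ = 1/p₁ = 1/0.007585″ = 131.84 pc; d₂ = 1/p₂ = 1/0.001026″ = 974.66 pc.
M₁ = m₁ − 5 log₁₀ d₁ + 5 = 11.61 − 10.6002 + 5 = 6.0098.
M₂ = 10.43 − 14.9443 + 5 = 0.4857.
L₁/L₂ = 10^(0.4(M₂ − M₁)) = 10^(0.4 × (-5.5241)) = 10^(-2.20964) = 0.0061711.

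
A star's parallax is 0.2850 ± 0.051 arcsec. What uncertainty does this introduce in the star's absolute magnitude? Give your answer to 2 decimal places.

M = m − 5 log₁₀ d + 5 = m + 5 log₁₀ p + 5, so ∂M/∂p = 5/(p ln 10).
σ_M = (5/ln 10) · (σ_p/p) = 2.1715 × 0.051/0.2850 = 2.1715 × 0.17895 = 0.38859.

σ_M = 0.39 mag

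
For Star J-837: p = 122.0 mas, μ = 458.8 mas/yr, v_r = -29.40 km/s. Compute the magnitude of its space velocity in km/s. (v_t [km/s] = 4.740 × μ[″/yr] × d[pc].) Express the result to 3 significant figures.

34.4 km/s

d = 1/p = 1/0.1220″ = 8.1967 pc.
μ = 458.8 mas/yr = 0.4588 ″/yr.
v_t = 4.740 μ d = 4.740 × 0.4588 × 8.1967 = 17.825 km/s.
v = √(v_r² + v_t²) = √((-29.40)² + 17.825²) = √1182.09 = 34.382 km/s.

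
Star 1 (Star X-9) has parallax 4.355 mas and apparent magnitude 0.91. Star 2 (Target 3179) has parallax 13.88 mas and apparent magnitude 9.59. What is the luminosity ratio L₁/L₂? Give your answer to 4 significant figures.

L₁/L₂ = 30120

d₁ = 1/p₁ = 1/0.004355″ = 229.62 pc; d₂ = 1/p₂ = 1/0.01388″ = 72.046 pc.
M₁ = m₁ − 5 log₁₀ d₁ + 5 = 0.91 − 11.8050 + 5 = -5.8950.
M₂ = 9.59 − 9.2880 + 5 = 5.3020.
L₁/L₂ = 10^(0.4(M₂ − M₁)) = 10^(0.4 × 11.1970) = 10^4.47880 = 30116.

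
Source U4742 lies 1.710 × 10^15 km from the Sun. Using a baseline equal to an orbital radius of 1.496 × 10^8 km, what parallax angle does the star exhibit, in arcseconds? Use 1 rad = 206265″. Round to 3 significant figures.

0.0180 arcsec

θ ≈ B/d = (1.496 × 10^8) / (1.710 × 10^15) = 8.7485 × 10^-8 rad.
In arcseconds: 8.7485 × 10^-8 × 206265 = 0.018045″.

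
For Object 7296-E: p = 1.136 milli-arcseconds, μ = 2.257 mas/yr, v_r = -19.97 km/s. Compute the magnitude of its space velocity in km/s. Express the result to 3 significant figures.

22.1 km/s

d = 1/p = 1/0.001136″ = 880.28 pc.
μ = 2.257 mas/yr = 0.002257 ″/yr.
v_t = 4.740 μ d = 4.740 × 0.002257 × 880.28 = 9.4174 km/s.
v = √(v_r² + v_t²) = √((-19.97)² + 9.4174²) = √487.488 = 22.079 km/s.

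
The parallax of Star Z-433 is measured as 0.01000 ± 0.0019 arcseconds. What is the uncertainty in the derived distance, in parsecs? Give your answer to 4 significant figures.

d = 1/p, so σ_d = σ_p / p².
σ_d = 0.00190 / (0.01000)² = 0.00190 / 0.0001 = 19 pc.

19.00 pc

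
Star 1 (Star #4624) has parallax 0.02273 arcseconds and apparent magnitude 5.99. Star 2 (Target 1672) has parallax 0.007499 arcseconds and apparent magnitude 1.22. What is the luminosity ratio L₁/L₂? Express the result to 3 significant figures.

L₁/L₂ = 0.00135

d₁ = 1/p₁ = 1/0.02273″ = 43.995 pc; d₂ = 1/p₂ = 1/0.007499″ = 133.35 pc.
M₁ = m₁ − 5 log₁₀ d₁ + 5 = 5.99 − 8.2170 + 5 = 2.7730.
M₂ = 1.22 − 10.6250 + 5 = -4.4050.
L₁/L₂ = 10^(0.4(M₂ − M₁)) = 10^(0.4 × (-7.1780)) = 10^(-2.87120) = 0.0013452.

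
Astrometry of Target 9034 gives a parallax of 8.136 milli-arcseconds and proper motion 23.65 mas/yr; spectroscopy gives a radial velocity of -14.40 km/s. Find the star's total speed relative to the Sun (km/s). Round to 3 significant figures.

d = 1/p = 1/0.008136″ = 122.91 pc.
μ = 23.65 mas/yr = 0.02365 ″/yr.
v_t = 4.740 μ d = 4.740 × 0.02365 × 122.91 = 13.778 km/s.
v = √(v_r² + v_t²) = √((-14.40)² + 13.778²) = √397.193 = 19.93 km/s.

19.9 km/s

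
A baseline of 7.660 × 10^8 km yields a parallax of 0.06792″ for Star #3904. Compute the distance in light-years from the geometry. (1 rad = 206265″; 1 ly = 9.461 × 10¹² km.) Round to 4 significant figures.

θ = 0.06792″ = 0.06792/206265 = 3.2929 × 10^-7 rad.
d = B/θ = (7.660 × 10^8) / (3.2929 × 10^-7) = 2.3262 × 10^15 km = (2.3262 × 10^15) / (9.461 × 10^12) ly = 245.87 ly.

245.9 ly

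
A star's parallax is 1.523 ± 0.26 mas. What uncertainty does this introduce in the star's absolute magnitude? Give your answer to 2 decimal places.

M = m − 5 log₁₀ d + 5 = m + 5 log₁₀ p + 5, so ∂M/∂p = 5/(p ln 10).
σ_M = (5/ln 10) · (σ_p/p) = 2.1715 × 0.26/1.523 = 2.1715 × 0.17072 = 0.37072.

σ_M = 0.37 mag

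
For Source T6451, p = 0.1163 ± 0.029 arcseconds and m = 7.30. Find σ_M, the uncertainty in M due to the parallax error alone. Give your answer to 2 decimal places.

σ_M = 0.54 mag

M = m − 5 log₁₀ d + 5 = m + 5 log₁₀ p + 5, so ∂M/∂p = 5/(p ln 10).
σ_M = (5/ln 10) · (σ_p/p) = 2.1715 × 0.029/0.1163 = 2.1715 × 0.24936 = 0.54149.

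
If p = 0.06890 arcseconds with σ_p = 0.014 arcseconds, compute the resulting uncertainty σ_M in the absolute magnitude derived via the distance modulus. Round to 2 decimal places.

σ_M = 0.44 mag

M = m − 5 log₁₀ d + 5 = m + 5 log₁₀ p + 5, so ∂M/∂p = 5/(p ln 10).
σ_M = (5/ln 10) · (σ_p/p) = 2.1715 × 0.014/0.06890 = 2.1715 × 0.20319 = 0.44123.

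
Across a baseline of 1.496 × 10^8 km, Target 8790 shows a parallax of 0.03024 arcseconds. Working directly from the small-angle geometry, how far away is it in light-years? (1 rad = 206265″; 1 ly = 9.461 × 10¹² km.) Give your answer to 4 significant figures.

θ = 0.03024″ = 0.03024/206265 = 1.4661 × 10^-7 rad.
d = B/θ = (1.496 × 10^8) / (1.4661 × 10^-7) = 1.0204 × 10^15 km = (1.0204 × 10^15) / (9.461 × 10^12) ly = 107.85 ly.

107.9 ly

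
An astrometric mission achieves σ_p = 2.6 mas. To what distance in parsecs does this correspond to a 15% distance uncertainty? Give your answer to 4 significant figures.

57.69 pc

σ_d/d = σ_p/p, so the condition is σ_p/p ≤ 0.15, i.e. p ≥ σ_p/0.15.
p_min = 2.6/0.15 = 17.333 mas = 0.017333 arcsec.
d_max = 1/p_min = 1/0.017333 = 57.693 pc.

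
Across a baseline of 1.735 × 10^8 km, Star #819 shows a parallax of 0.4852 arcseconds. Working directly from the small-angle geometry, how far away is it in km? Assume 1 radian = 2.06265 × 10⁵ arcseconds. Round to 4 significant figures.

7.376 × 10^13 km

θ = 0.4852″ = 0.4852/206265 = 2.3523 × 10^-6 rad.
d = B/θ = (1.735 × 10^8) / (2.3523 × 10^-6) = 7.3758 × 10^13 km.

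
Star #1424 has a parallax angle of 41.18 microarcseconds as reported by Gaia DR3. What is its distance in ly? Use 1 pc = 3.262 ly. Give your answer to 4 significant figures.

p = 41.18 microarcseconds = 0.00004118 arcsec.
d = 1/p = 1/0.00004118 = 24284 pc.
In light-years: 24284 × 3.262 = 79214 ly.

79210 ly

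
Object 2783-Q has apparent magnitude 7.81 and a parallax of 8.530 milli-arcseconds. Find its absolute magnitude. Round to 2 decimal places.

M = 2.46

d = 1/p = 1/0.008530″ = 117.23 pc.
m − M = 5 log₁₀(117.23) − 5 = 10.3452 − 5 = 5.3452.
M = m − (m − M) = 7.81 − 5.3452 = 2.46.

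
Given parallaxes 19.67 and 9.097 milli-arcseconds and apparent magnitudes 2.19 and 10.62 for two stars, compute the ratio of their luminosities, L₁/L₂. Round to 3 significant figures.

d₁ = 1/p₁ = 1/0.01967″ = 50.839 pc; d₂ = 1/p₂ = 1/0.009097″ = 109.93 pc.
M₁ = m₁ − 5 log₁₀ d₁ + 5 = 2.19 − 8.5310 + 5 = -1.3410.
M₂ = 10.62 − 10.2056 + 5 = 5.4144.
L₁/L₂ = 10^(0.4(M₂ − M₁)) = 10^(0.4 × 6.7554) = 10^2.70216 = 503.69.

L₁/L₂ = 504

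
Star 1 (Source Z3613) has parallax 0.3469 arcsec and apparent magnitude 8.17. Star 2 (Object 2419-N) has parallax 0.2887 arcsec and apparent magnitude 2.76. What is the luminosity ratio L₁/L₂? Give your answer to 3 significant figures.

d₁ = 1/p₁ = 1/0.3469″ = 2.8827 pc; d₂ = 1/p₂ = 1/0.2887″ = 3.4638 pc.
M₁ = m₁ − 5 log₁₀ d₁ + 5 = 8.17 − 2.2990 + 5 = 10.8710.
M₂ = 2.76 − 2.6978 + 5 = 5.0622.
L₁/L₂ = 10^(0.4(M₂ − M₁)) = 10^(0.4 × (-5.8088)) = 10^(-2.32352) = 0.0047477.

L₁/L₂ = 0.00475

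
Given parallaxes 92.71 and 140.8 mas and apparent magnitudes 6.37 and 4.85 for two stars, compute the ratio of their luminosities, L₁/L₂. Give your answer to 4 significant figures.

L₁/L₂ = 0.5688

d₁ = 1/p₁ = 1/0.09271″ = 10.786 pc; d₂ = 1/p₂ = 1/0.1408″ = 7.1023 pc.
M₁ = m₁ − 5 log₁₀ d₁ + 5 = 6.37 − 5.1643 + 5 = 6.2057.
M₂ = 4.85 − 4.2570 + 5 = 5.5930.
L₁/L₂ = 10^(0.4(M₂ − M₁)) = 10^(0.4 × (-0.6127)) = 10^(-0.24508) = 0.56875.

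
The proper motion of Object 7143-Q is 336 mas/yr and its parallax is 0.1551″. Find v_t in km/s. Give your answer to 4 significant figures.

10.27 km/s

d = 1/p = 1/0.1551″ = 6.4475 pc.
μ = 336 mas/yr = 0.336 ″/yr.
v_t = 4.74 × μ × d = 4.74 × 0.336 × 6.4475 = 10.269 km/s.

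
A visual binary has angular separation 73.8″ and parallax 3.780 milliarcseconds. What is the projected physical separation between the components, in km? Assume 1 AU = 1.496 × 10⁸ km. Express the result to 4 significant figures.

2.921 × 10^12 km

d = 1/p = 1/0.003780″ = 264.55 pc.
At distance d (pc), an angle of θ arcsec spans θ·d AU: s = 73.8 × 264.55 = 19524 AU.
= 19524 × 1.496 × 10⁸ km = 2.9208 × 10^12 km.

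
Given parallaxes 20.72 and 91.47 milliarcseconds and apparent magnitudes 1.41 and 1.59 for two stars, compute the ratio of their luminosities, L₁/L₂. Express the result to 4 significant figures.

L₁/L₂ = 23.00

d₁ = 1/p₁ = 1/0.02072″ = 48.263 pc; d₂ = 1/p₂ = 1/0.09147″ = 10.933 pc.
M₁ = m₁ − 5 log₁₀ d₁ + 5 = 1.41 − 8.4181 + 5 = -2.0081.
M₂ = 1.59 − 5.1937 + 5 = 1.3963.
L₁/L₂ = 10^(0.4(M₂ − M₁)) = 10^(0.4 × 3.4044) = 10^1.36176 = 23.002.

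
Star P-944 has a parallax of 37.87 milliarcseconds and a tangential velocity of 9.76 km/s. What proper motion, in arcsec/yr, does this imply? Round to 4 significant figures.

0.07798 arcsec/yr

d = 1/p = 1/0.03787″ = 26.406 pc.
μ = v_t / (4.74 d) = 9.76 / (4.74 × 26.406) = 9.76 / 125.16 = 0.07798 ″/yr.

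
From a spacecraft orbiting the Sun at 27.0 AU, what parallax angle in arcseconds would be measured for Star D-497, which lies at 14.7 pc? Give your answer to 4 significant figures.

p (arcsec) = B (AU) / d (pc).
p = 27.0 / 14.7 = 1.8367 arcsec.

1.837 arcsec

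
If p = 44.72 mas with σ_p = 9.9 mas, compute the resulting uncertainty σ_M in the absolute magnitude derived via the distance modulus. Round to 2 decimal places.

M = m − 5 log₁₀ d + 5 = m + 5 log₁₀ p + 5, so ∂M/∂p = 5/(p ln 10).
σ_M = (5/ln 10) · (σ_p/p) = 2.1715 × 9.9/44.72 = 2.1715 × 0.22138 = 0.48073.

σ_M = 0.48 mag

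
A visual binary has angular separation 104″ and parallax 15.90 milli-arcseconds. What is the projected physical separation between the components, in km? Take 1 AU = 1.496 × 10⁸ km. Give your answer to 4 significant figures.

d = 1/p = 1/0.01590″ = 62.893 pc.
At distance d (pc), an angle of θ arcsec spans θ·d AU: s = 104 × 62.893 = 6540.9 AU.
= 6540.9 × 1.496 × 10⁸ km = 9.7852 × 10^11 km.

9.785 × 10^11 km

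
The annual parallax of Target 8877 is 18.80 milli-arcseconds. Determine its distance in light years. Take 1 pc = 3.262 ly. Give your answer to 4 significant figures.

p = 18.80 milli-arcseconds = 0.01880 arcsec.
d = 1/p = 1/0.01880 = 53.191 pc.
In light-years: 53.191 × 3.262 = 173.51 ly.

173.5 light years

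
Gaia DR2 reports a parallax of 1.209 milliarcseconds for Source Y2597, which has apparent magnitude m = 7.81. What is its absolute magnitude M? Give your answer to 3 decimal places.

d = 1/p = 1/0.001209″ = 827.13 pc.
m − M = 5 log₁₀(827.13) − 5 = 14.5879 − 5 = 9.5879.
M = m − (m − M) = 7.81 − 9.5879 = -1.778.

M = -1.778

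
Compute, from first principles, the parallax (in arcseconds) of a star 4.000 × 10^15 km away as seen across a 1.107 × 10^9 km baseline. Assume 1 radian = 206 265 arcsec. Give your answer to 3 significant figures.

θ ≈ B/d = (1.107 × 10^9) / (4.000 × 10^15) = 2.7675 × 10^-7 rad.
In arcseconds: 2.7675 × 10^-7 × 206265 = 0.057084″.

0.0571 arcsec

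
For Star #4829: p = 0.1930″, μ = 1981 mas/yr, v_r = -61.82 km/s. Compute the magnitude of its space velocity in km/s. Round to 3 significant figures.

78.7 km/s

d = 1/p = 1/0.1930″ = 5.1813 pc.
μ = 1981 mas/yr = 1.981 ″/yr.
v_t = 4.740 μ d = 4.740 × 1.981 × 5.1813 = 48.652 km/s.
v = √(v_r² + v_t²) = √((-61.82)² + 48.652²) = √6188.73 = 78.668 km/s.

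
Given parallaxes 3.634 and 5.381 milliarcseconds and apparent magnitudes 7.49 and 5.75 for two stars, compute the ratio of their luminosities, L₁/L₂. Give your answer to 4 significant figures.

d₁ = 1/p₁ = 1/0.003634″ = 275.18 pc; d₂ = 1/p₂ = 1/0.005381″ = 185.84 pc.
M₁ = m₁ − 5 log₁₀ d₁ + 5 = 7.49 − 12.1981 + 5 = 0.2919.
M₂ = 5.75 − 11.3457 + 5 = -0.5957.
L₁/L₂ = 10^(0.4(M₂ − M₁)) = 10^(0.4 × (-0.8876)) = 10^(-0.35504) = 0.44153.

L₁/L₂ = 0.4415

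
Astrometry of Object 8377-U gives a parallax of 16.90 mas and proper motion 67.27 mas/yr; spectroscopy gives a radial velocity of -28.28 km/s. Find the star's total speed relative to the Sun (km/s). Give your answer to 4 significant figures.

34.00 km/s

d = 1/p = 1/0.01690″ = 59.172 pc.
μ = 67.27 mas/yr = 0.06727 ″/yr.
v_t = 4.740 μ d = 4.740 × 0.06727 × 59.172 = 18.868 km/s.
v = √(v_r² + v_t²) = √((-28.28)² + 18.868²) = √1155.76 = 33.996 km/s.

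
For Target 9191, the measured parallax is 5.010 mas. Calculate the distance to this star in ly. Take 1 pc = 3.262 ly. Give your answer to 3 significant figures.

p = 5.010 mas = 0.005010 arcsec.
d = 1/p = 1/0.005010 = 199.6 pc.
In light-years: 199.6 × 3.262 = 651.1 ly.

651 ly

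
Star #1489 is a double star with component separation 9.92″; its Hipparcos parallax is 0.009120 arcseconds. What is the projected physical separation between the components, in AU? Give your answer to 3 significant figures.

1090 AU

d = 1/p = 1/0.009120″ = 109.65 pc.
At distance d (pc), an angle of θ arcsec spans θ·d AU: s = 9.92 × 109.65 = 1087.7 AU.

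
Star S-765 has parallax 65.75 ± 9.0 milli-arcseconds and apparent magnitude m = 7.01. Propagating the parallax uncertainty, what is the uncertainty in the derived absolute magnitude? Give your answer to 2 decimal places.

σ_M = 0.30 mag

M = m − 5 log₁₀ d + 5 = m + 5 log₁₀ p + 5, so ∂M/∂p = 5/(p ln 10).
σ_M = (5/ln 10) · (σ_p/p) = 2.1715 × 9.0/65.75 = 2.1715 × 0.13688 = 0.29723.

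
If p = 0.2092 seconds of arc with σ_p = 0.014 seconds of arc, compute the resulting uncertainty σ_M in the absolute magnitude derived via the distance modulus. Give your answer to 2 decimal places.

σ_M = 0.15 mag

M = m − 5 log₁₀ d + 5 = m + 5 log₁₀ p + 5, so ∂M/∂p = 5/(p ln 10).
σ_M = (5/ln 10) · (σ_p/p) = 2.1715 × 0.014/0.2092 = 2.1715 × 0.066922 = 0.14532.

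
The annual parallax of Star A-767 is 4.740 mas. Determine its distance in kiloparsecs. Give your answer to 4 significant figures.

0.2110 kpc

p = 4.740 mas = 0.004740 arcsec.
d = 1/p = 1/0.004740 = 210.97 pc.
= 0.21097 kpc.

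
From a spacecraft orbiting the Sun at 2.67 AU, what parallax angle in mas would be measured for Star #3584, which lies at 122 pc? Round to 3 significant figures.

p (arcsec) = B (AU) / d (pc).
p = 2.67 / 122 = 0.021885 arcsec = 21.885 mas.

21.9 mas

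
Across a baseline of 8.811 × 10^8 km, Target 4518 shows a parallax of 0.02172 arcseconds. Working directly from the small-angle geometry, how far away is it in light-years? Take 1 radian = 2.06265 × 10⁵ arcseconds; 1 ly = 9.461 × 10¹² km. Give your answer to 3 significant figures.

θ = 0.02172″ = 0.02172/206265 = 1.0530 × 10^-7 rad.
d = B/θ = (8.811 × 10^8) / (1.0530 × 10^-7) = 8.3675 × 10^15 km = (8.3675 × 10^15) / (9.461 × 10^12) ly = 884.42 ly.

884 ly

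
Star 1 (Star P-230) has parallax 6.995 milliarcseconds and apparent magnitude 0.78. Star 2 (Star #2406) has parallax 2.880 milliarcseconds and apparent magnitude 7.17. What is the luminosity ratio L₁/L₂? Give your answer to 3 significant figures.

L₁/L₂ = 61.0

d₁ = 1/p₁ = 1/0.006995″ = 142.96 pc; d₂ = 1/p₂ = 1/0.002880″ = 347.22 pc.
M₁ = m₁ − 5 log₁₀ d₁ + 5 = 0.78 − 10.7761 + 5 = -4.9961.
M₂ = 7.17 − 12.7030 + 5 = -0.5330.
L₁/L₂ = 10^(0.4(M₂ − M₁)) = 10^(0.4 × 4.4631) = 10^1.78524 = 60.987.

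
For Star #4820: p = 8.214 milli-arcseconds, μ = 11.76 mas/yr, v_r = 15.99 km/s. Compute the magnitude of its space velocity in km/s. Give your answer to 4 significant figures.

d = 1/p = 1/0.008214″ = 121.74 pc.
μ = 11.76 mas/yr = 0.01176 ″/yr.
v_t = 4.740 μ d = 4.740 × 0.01176 × 121.74 = 6.7861 km/s.
v = √(v_r² + v_t²) = √(15.99² + 6.7861²) = √301.731 = 17.37 km/s.

17.37 km/s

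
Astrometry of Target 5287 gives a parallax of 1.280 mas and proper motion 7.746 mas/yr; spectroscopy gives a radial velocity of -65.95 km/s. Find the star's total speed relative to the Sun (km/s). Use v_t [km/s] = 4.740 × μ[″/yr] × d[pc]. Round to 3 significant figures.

d = 1/p = 1/0.001280″ = 781.25 pc.
μ = 7.746 mas/yr = 0.007746 ″/yr.
v_t = 4.740 μ d = 4.740 × 0.007746 × 781.25 = 28.684 km/s.
v = √(v_r² + v_t²) = √((-65.95)² + 28.684²) = √5172.17 = 71.918 km/s.

71.9 km/s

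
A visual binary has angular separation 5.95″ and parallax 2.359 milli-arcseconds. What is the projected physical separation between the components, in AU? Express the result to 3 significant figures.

2520 AU

d = 1/p = 1/0.002359″ = 423.91 pc.
At distance d (pc), an angle of θ arcsec spans θ·d AU: s = 5.95 × 423.91 = 2522.3 AU.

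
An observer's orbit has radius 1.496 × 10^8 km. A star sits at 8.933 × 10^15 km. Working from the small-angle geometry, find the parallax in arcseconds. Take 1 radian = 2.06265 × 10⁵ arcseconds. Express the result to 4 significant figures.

0.003454 arcsec

θ ≈ B/d = (1.496 × 10^8) / (8.933 × 10^15) = 1.6747 × 10^-8 rad.
In arcseconds: 1.6747 × 10^-8 × 206265 = 0.0034543″.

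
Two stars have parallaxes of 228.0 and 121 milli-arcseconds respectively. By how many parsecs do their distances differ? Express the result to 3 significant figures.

d_A = 1/0.2280″ = 4.386 pc; d_B = 1/0.1210″ = 8.2645 pc.
|d_B − d_A| = |8.2645 − 4.386| = 3.8785 pc.

3.88 pc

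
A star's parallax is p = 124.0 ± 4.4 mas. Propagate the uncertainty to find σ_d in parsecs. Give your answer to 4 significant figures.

0.2862 pc

d = 1/p, so σ_d = σ_p / p².
σ_d = 0.00440 / (0.1240)² = 0.00440 / 0.015376 = 0.28616 pc.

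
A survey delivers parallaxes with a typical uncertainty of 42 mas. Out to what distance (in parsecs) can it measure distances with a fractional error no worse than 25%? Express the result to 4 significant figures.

σ_d/d = σ_p/p, so the condition is σ_p/p ≤ 0.25, i.e. p ≥ σ_p/0.25.
p_min = 42/0.25 = 168 mas = 0.168 arcsec.
d_max = 1/p_min = 1/0.168 = 5.9524 pc.

5.952 pc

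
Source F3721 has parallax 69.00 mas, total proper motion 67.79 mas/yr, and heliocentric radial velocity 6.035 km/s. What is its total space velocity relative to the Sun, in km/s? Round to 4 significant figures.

7.623 km/s

d = 1/p = 1/0.06900″ = 14.493 pc.
μ = 67.79 mas/yr = 0.06779 ″/yr.
v_t = 4.740 μ d = 4.740 × 0.06779 × 14.493 = 4.657 km/s.
v = √(v_r² + v_t²) = √(6.035² + 4.657²) = √58.1089 = 7.6229 km/s.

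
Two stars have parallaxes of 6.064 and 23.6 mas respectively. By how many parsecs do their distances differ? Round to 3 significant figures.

123 pc

d_A = 1/0.006064″ = 164.91 pc; d_B = 1/0.02360″ = 42.373 pc.
|d_B − d_A| = |42.373 − 164.91| = 122.54 pc.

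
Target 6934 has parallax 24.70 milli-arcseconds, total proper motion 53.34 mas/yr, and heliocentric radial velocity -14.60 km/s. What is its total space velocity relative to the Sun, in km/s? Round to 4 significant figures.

17.83 km/s

d = 1/p = 1/0.02470″ = 40.486 pc.
μ = 53.34 mas/yr = 0.05334 ″/yr.
v_t = 4.740 μ d = 4.740 × 0.05334 × 40.486 = 10.236 km/s.
v = √(v_r² + v_t²) = √((-14.60)² + 10.236²) = √317.936 = 17.831 km/s.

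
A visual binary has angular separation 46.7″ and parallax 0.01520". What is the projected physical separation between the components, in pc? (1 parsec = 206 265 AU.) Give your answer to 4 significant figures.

0.01490 pc

d = 1/p = 1/0.01520″ = 65.789 pc.
At distance d (pc), an angle of θ arcsec spans θ·d AU: s = 46.7 × 65.789 = 3072.3 AU.
= 3072.3 / 206265 = 0.014895 pc.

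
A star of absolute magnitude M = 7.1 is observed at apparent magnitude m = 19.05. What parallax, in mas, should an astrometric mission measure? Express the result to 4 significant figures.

0.4074 mas

m − M = 19.05 − 7.1 = 11.95.
d = 10^((m−M)/5 + 1) = 10^3.390 = 2454.7 pc.
p = 1/d = 1/2454.7 = 0.00040738 arcsec = 0.40738 mas.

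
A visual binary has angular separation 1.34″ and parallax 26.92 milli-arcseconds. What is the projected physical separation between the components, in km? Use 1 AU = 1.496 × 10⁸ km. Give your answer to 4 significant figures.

d = 1/p = 1/0.02692″ = 37.147 pc.
At distance d (pc), an angle of θ arcsec spans θ·d AU: s = 1.34 × 37.147 = 49.777 AU.
= 49.777 × 1.496 × 10⁸ km = 7.4466 × 10^9 km.

7.447 × 10^9 km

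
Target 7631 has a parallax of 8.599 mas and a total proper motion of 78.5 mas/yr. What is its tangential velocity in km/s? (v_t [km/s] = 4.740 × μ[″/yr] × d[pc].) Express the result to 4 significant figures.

43.27 km/s

d = 1/p = 1/0.008599″ = 116.29 pc.
μ = 78.5 mas/yr = 0.0785 ″/yr.
v_t = 4.74 × μ × d = 4.74 × 0.0785 × 116.29 = 43.27 km/s.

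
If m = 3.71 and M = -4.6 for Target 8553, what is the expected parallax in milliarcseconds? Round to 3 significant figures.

2.18 mas

m − M = 3.71 − (-4.6) = 8.31.
d = 10^((m−M)/5 + 1) = 10^2.662 = 459.2 pc.
p = 1/d = 1/459.2 = 0.0021777 arcsec = 2.1777 mas.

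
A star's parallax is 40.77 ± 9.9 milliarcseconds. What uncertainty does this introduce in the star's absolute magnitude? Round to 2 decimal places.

σ_M = 0.53 mag

M = m − 5 log₁₀ d + 5 = m + 5 log₁₀ p + 5, so ∂M/∂p = 5/(p ln 10).
σ_M = (5/ln 10) · (σ_p/p) = 2.1715 × 9.9/40.77 = 2.1715 × 0.24283 = 0.52731.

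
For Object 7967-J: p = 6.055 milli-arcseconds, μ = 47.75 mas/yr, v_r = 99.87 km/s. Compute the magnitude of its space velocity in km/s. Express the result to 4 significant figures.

d = 1/p = 1/0.006055″ = 165.15 pc.
μ = 47.75 mas/yr = 0.04775 ″/yr.
v_t = 4.740 μ d = 4.740 × 0.04775 × 165.15 = 37.379 km/s.
v = √(v_r² + v_t²) = √(99.87² + 37.379²) = √11371.2 = 106.64 km/s.

106.6 km/s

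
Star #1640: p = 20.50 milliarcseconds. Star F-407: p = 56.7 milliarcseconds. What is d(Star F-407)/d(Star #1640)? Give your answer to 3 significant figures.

0.362

Since d = 1/p, d_B/d_A = p_A/p_B.
= 20.50 / 56.7 = 0.36155.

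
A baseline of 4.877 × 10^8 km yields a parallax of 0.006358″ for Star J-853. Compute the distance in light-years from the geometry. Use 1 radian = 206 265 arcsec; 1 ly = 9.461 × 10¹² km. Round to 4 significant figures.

1672 ly

θ = 0.006358″ = 0.006358/206265 = 3.0824 × 10^-8 rad.
d = B/θ = (4.877 × 10^8) / (3.0824 × 10^-8) = 1.5822 × 10^16 km = (1.5822 × 10^16) / (9.461 × 10^12) ly = 1672.3 ly.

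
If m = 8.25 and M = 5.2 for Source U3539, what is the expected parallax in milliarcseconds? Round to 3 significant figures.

m − M = 8.25 − 5.2 = 3.05.
d = 10^((m−M)/5 + 1) = 10^1.610 = 40.738 pc.
p = 1/d = 1/40.738 = 0.024547 arcsec = 24.547 mas.

24.5 mas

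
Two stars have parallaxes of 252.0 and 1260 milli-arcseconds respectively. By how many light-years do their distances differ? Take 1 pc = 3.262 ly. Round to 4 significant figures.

10.36 ly

d_A = 1/0.2520″ = 3.9683 pc; d_B = 1/1.260″ = 0.79365 pc.
|d_B − d_A| = |0.79365 − 3.9683| = 3.1747 pc = 3.1747 × 3.262 ly = 10.356 ly.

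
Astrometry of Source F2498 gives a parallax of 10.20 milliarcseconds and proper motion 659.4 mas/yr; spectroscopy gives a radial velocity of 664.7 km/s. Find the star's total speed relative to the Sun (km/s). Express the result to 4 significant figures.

731.9 km/s

d = 1/p = 1/0.01020″ = 98.039 pc.
μ = 659.4 mas/yr = 0.6594 ″/yr.
v_t = 4.740 μ d = 4.740 × 0.6594 × 98.039 = 306.43 km/s.
v = √(v_r² + v_t²) = √(664.7² + 306.43²) = √535725 = 731.93 km/s.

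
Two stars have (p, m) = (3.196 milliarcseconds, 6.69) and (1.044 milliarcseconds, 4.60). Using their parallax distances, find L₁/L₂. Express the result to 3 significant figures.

d₁ = 1/p₁ = 1/0.003196″ = 312.89 pc; d₂ = 1/p₂ = 1/0.001044″ = 957.85 pc.
M₁ = m₁ − 5 log₁₀ d₁ + 5 = 6.69 − 12.4770 + 5 = -0.7870.
M₂ = 4.60 − 14.9065 + 5 = -5.3065.
L₁/L₂ = 10^(0.4(M₂ − M₁)) = 10^(0.4 × (-4.5195)) = 10^(-1.80780) = 0.015567.

L₁/L₂ = 0.0156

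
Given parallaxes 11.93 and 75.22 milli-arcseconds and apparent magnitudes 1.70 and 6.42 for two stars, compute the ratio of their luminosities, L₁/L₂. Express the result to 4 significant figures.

L₁/L₂ = 3072

d₁ = 1/p₁ = 1/0.01193″ = 83.822 pc; d₂ = 1/p₂ = 1/0.07522″ = 13.294 pc.
M₁ = m₁ − 5 log₁₀ d₁ + 5 = 1.70 − 9.6168 + 5 = -2.9168.
M₂ = 6.42 − 5.6183 + 5 = 5.8017.
L₁/L₂ = 10^(0.4(M₂ − M₁)) = 10^(0.4 × 8.7185) = 10^3.48740 = 3071.8.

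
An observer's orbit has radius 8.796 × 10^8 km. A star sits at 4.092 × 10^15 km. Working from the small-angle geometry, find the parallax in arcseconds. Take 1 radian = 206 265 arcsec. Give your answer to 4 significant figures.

0.04434 arcsec

θ ≈ B/d = (8.796 × 10^8) / (4.092 × 10^15) = 2.1496 × 10^-7 rad.
In arcseconds: 2.1496 × 10^-7 × 206265 = 0.044339″.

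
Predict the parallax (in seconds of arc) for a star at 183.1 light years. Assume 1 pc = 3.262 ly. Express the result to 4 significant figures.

d = 183.1 ly ÷ 3.262 = 56.131 pc.
p = 1/d = 1/56.131 = 0.017815 arcsec.

0.01782 arcsec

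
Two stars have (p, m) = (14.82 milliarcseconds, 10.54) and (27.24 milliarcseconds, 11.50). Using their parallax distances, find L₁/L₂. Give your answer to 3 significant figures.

d₁ = 1/p₁ = 1/0.01482″ = 67.476 pc; d₂ = 1/p₂ = 1/0.02724″ = 36.711 pc.
M₁ = m₁ − 5 log₁₀ d₁ + 5 = 10.54 − 9.1457 + 5 = 6.3943.
M₂ = 11.50 − 7.8240 + 5 = 8.6760.
L₁/L₂ = 10^(0.4(M₂ − M₁)) = 10^(0.4 × 2.2817) = 10^0.91268 = 8.1786.

L₁/L₂ = 8.18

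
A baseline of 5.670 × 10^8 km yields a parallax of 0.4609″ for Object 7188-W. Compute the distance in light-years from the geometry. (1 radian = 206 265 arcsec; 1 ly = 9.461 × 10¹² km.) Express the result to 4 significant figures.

θ = 0.4609″ = 0.4609/206265 = 2.2345 × 10^-6 rad.
d = B/θ = (5.670 × 10^8) / (2.2345 × 10^-6) = 2.5375 × 10^14 km = (2.5375 × 10^14) / (9.461 × 10^12) ly = 26.821 ly.

26.82 ly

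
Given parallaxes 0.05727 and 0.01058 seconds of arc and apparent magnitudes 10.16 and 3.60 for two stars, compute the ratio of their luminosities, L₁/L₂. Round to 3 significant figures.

d₁ = 1/p₁ = 1/0.05727″ = 17.461 pc; d₂ = 1/p₂ = 1/0.01058″ = 94.518 pc.
M₁ = m₁ − 5 log₁₀ d₁ + 5 = 10.16 − 6.2103 + 5 = 8.9497.
M₂ = 3.60 − 9.8776 + 5 = -1.2776.
L₁/L₂ = 10^(0.4(M₂ − M₁)) = 10^(0.4 × (-10.2273)) = 10^(-4.09092) = 0.000081111.

L₁/L₂ = 8.11 × 10^-5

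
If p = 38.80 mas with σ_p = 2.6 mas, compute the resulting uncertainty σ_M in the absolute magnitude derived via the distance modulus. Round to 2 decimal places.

M = m − 5 log₁₀ d + 5 = m + 5 log₁₀ p + 5, so ∂M/∂p = 5/(p ln 10).
σ_M = (5/ln 10) · (σ_p/p) = 2.1715 × 2.6/38.80 = 2.1715 × 0.06701 = 0.14551.

σ_M = 0.15 mag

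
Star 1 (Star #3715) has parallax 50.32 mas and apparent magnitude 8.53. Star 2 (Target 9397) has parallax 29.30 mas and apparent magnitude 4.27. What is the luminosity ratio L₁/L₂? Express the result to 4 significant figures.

L₁/L₂ = 0.006703

d₁ = 1/p₁ = 1/0.05032″ = 19.873 pc; d₂ = 1/p₂ = 1/0.02930″ = 34.13 pc.
M₁ = m₁ − 5 log₁₀ d₁ + 5 = 8.53 − 6.4913 + 5 = 7.0387.
M₂ = 4.27 − 7.6657 + 5 = 1.6043.
L₁/L₂ = 10^(0.4(M₂ − M₁)) = 10^(0.4 × (-5.4344)) = 10^(-2.17376) = 0.0067025.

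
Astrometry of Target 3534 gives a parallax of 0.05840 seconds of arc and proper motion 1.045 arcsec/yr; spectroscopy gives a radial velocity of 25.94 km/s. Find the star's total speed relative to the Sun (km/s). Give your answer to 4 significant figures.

d = 1/p = 1/0.05840″ = 17.123 pc.
v_t = 4.740 μ d = 4.740 × 1.045 × 17.123 = 84.815 km/s.
v = √(v_r² + v_t²) = √(25.94² + 84.815²) = √7866.47 = 88.693 km/s.

88.69 km/s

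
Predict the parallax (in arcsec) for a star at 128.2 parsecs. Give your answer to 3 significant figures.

p = 1/d = 1/128.2 = 0.0078003 arcsec.

0.00780 arcsec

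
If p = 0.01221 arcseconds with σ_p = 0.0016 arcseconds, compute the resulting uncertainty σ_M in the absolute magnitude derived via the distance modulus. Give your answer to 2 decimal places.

M = m − 5 log₁₀ d + 5 = m + 5 log₁₀ p + 5, so ∂M/∂p = 5/(p ln 10).
σ_M = (5/ln 10) · (σ_p/p) = 2.1715 × 0.0016/0.01221 = 2.1715 × 0.13104 = 0.28455.

σ_M = 0.28 mag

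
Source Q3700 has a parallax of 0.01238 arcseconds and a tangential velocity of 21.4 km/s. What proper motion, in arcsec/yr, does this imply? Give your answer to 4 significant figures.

0.05589 arcsec/yr

d = 1/p = 1/0.01238″ = 80.775 pc.
μ = v_t / (4.74 d) = 21.4 / (4.74 × 80.775) = 21.4 / 382.87 = 0.055894 ″/yr.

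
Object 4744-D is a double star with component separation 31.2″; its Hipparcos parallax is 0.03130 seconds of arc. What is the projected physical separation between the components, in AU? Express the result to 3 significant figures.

d = 1/p = 1/0.03130″ = 31.949 pc.
At distance d (pc), an angle of θ arcsec spans θ·d AU: s = 31.2 × 31.949 = 996.81 AU.

997 AU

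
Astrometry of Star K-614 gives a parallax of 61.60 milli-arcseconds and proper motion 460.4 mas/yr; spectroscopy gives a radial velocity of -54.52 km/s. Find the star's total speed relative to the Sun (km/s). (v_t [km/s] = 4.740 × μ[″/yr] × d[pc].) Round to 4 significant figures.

65.02 km/s

d = 1/p = 1/0.06160″ = 16.234 pc.
μ = 460.4 mas/yr = 0.4604 ″/yr.
v_t = 4.740 μ d = 4.740 × 0.4604 × 16.234 = 35.427 km/s.
v = √(v_r² + v_t²) = √((-54.52)² + 35.427²) = √4227.5 = 65.019 km/s.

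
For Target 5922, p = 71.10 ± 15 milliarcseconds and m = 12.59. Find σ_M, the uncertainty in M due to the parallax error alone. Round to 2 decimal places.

σ_M = 0.46 mag

M = m − 5 log₁₀ d + 5 = m + 5 log₁₀ p + 5, so ∂M/∂p = 5/(p ln 10).
σ_M = (5/ln 10) · (σ_p/p) = 2.1715 × 15/71.10 = 2.1715 × 0.21097 = 0.45812.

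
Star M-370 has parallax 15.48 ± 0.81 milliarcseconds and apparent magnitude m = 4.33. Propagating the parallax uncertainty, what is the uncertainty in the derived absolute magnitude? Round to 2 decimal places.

M = m − 5 log₁₀ d + 5 = m + 5 log₁₀ p + 5, so ∂M/∂p = 5/(p ln 10).
σ_M = (5/ln 10) · (σ_p/p) = 2.1715 × 0.81/15.48 = 2.1715 × 0.052326 = 0.11363.

σ_M = 0.11 mag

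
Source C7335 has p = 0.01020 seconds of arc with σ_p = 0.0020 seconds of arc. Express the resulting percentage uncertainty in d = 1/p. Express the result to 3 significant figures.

For d = 1/p, |σ_d/d| = |σ_p/p|.
σ_p/p = 0.0020 / 0.01020 = 0.19608 = 19.608%.

19.6%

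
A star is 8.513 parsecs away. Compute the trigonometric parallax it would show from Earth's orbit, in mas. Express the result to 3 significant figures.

117 mas

p = 1/d = 1/8.513 = 0.11747 arcsec.
= 0.11747 × 1000 = 117.47 mas.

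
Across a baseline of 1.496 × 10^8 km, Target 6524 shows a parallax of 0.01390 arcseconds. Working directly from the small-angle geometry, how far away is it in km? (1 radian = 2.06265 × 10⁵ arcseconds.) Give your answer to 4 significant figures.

θ = 0.01390″ = 0.01390/206265 = 6.7389 × 10^-8 rad.
d = B/θ = (1.496 × 10^8) / (6.7389 × 10^-8) = 2.2199 × 10^15 km.

2.220 × 10^15 km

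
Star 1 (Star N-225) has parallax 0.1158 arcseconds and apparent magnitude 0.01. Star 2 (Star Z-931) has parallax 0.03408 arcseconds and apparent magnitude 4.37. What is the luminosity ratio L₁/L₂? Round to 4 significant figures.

d₁ = 1/p₁ = 1/0.1158″ = 8.6356 pc; d₂ = 1/p₂ = 1/0.03408″ = 29.343 pc.
M₁ = m₁ − 5 log₁₀ d₁ + 5 = 0.01 − 4.6815 + 5 = 0.3285.
M₂ = 4.37 − 7.3375 + 5 = 2.0325.
L₁/L₂ = 10^(0.4(M₂ − M₁)) = 10^(0.4 × 1.7040) = 10^0.68160 = 4.804.

L₁/L₂ = 4.804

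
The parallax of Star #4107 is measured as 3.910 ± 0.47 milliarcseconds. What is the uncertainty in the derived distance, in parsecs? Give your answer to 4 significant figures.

30.74 pc

d = 1/p, so σ_d = σ_p / p².
σ_d = 0.000470 / (0.003910)² = 0.000470 / 0.000015288 = 30.743 pc.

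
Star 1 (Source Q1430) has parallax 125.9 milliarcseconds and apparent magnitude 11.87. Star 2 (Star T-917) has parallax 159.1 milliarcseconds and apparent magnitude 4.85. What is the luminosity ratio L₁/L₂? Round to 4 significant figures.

L₁/L₂ = 0.002485

d₁ = 1/p₁ = 1/0.1259″ = 7.9428 pc; d₂ = 1/p₂ = 1/0.1591″ = 6.2854 pc.
M₁ = m₁ − 5 log₁₀ d₁ + 5 = 11.87 − 4.4999 + 5 = 12.3701.
M₂ = 4.85 − 3.9917 + 5 = 5.8583.
L₁/L₂ = 10^(0.4(M₂ − M₁)) = 10^(0.4 × (-6.5118)) = 10^(-2.60472) = 0.0024847.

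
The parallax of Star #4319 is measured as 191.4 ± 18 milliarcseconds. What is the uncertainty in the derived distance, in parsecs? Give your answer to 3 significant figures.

d = 1/p, so σ_d = σ_p / p².
σ_d = 0.0180 / (0.1914)² = 0.0180 / 0.036634 = 0.49135 pc.

0.491 pc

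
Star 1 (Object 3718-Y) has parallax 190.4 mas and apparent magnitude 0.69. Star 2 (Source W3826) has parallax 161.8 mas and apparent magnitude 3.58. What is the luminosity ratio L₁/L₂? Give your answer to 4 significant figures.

L₁/L₂ = 10.34

d₁ = 1/p₁ = 1/0.1904″ = 5.2521 pc; d₂ = 1/p₂ = 1/0.1618″ = 6.1805 pc.
M₁ = m₁ − 5 log₁₀ d₁ + 5 = 0.69 − 3.6017 + 5 = 2.0883.
M₂ = 3.58 − 3.9551 + 5 = 4.6249.
L₁/L₂ = 10^(0.4(M₂ − M₁)) = 10^(0.4 × 2.5366) = 10^1.01464 = 10.343.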